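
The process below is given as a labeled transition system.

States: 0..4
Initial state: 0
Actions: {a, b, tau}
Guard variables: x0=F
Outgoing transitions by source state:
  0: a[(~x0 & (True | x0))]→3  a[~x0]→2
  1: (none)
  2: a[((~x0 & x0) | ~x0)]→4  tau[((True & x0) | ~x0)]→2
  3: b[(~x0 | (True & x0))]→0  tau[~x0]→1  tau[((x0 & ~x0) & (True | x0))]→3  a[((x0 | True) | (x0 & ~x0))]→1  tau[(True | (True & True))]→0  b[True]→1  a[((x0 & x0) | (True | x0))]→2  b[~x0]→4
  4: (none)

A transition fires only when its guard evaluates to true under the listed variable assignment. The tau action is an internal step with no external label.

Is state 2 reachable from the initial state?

11 transition(s) survive guard evaluation.
depth 0: {0}
depth 1: {2,3}  now seen {0,2,3}
depth 2: {1,4}  now seen {0,1,2,3,4}
Reachable = {0,1,2,3,4}
Path to 2: a

Answer: REACHABLE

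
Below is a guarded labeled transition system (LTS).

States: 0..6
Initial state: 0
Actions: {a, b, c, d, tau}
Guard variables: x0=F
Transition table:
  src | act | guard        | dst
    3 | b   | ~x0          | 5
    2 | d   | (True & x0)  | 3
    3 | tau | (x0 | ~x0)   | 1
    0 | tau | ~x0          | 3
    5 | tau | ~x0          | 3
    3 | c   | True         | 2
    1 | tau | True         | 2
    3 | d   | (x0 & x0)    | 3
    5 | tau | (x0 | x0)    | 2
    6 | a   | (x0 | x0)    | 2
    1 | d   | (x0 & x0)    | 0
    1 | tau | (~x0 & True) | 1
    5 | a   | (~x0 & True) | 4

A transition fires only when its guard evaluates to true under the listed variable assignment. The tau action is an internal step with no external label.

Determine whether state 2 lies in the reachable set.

After dropping false guards: 8 live edges.
L0 = {0}
L1 = {3}  now seen {0,3}
L2 = {1,2,5}  now seen {0,1,2,3,5}
L3 = {4}  now seen {0,1,2,3,4,5}
Reach set: {0,1,2,3,4,5}
Path to 2: tau·c

Answer: REACHABLE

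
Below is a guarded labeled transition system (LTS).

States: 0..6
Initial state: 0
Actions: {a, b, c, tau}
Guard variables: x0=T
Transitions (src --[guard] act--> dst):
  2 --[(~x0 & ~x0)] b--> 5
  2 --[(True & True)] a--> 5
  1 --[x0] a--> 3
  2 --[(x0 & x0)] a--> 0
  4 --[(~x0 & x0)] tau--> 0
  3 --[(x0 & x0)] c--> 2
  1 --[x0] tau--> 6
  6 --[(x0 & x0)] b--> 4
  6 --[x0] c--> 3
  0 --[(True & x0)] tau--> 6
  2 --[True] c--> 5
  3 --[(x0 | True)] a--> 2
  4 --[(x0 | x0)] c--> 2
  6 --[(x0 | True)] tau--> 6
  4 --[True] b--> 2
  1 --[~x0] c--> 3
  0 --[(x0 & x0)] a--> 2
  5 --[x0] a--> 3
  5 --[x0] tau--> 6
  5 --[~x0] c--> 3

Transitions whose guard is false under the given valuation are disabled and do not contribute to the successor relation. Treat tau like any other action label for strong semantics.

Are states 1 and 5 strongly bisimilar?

Bisimulation quotient by refinement:
  P[0] = {{0,1,2,3,4,5,6}}
  P[1] = {{0,1,5},{2,3},{4},{6}}
  P[2] = {{0,1,5},{2},{3},{4},{6}}
  P[3] = {{0},{1,5},{2},{3},{4},{6}}
Fixed point at round 4; 6 class(es).
[1]={1,5}  [5]={1,5}

Answer: BISIMILAR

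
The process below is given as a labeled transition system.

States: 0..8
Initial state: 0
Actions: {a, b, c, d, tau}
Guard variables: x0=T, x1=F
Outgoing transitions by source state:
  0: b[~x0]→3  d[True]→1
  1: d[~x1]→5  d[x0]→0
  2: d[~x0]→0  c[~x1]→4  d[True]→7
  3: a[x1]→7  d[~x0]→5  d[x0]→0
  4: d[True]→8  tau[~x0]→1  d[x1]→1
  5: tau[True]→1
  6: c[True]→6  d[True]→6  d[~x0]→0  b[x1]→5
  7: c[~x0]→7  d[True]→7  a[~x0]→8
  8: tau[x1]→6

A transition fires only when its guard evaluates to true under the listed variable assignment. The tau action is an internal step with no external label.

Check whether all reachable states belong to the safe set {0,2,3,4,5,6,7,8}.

Answer: INVARIANT VIOLATED at state 1

Working:
Allowed set {0,2,3,4,5,6,7,8}
R = {0,1,5}
  0: ✓
  1: outside
  5: ✓
reach 1 via d — violates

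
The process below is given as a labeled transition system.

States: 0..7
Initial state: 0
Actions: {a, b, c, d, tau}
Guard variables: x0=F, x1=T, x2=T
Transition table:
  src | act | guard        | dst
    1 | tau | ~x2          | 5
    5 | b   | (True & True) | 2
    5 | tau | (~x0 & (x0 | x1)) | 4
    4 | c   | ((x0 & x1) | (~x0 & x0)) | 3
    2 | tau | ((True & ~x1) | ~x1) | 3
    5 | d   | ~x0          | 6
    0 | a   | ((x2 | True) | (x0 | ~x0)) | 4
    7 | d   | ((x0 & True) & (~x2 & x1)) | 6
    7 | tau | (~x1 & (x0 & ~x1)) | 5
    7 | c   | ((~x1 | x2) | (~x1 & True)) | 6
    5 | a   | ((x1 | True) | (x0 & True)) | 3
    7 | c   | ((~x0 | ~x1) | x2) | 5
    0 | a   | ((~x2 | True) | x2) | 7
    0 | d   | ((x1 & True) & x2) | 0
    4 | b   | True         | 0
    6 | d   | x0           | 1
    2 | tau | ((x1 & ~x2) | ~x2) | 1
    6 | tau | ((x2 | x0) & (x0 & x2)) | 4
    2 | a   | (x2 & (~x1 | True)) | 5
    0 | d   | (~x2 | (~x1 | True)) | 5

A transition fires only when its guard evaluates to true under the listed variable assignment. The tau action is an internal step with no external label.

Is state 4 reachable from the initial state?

12 transition(s) survive guard evaluation.
depth 0: {0}
depth 1: {4,5,7}  cumulative {0,4,5,7}
depth 2: {2,3,6}  cumulative {0,2,3,4,5,6,7}
Reachable = {0,2,3,4,5,6,7}
Path to 4: a

Answer: REACHABLE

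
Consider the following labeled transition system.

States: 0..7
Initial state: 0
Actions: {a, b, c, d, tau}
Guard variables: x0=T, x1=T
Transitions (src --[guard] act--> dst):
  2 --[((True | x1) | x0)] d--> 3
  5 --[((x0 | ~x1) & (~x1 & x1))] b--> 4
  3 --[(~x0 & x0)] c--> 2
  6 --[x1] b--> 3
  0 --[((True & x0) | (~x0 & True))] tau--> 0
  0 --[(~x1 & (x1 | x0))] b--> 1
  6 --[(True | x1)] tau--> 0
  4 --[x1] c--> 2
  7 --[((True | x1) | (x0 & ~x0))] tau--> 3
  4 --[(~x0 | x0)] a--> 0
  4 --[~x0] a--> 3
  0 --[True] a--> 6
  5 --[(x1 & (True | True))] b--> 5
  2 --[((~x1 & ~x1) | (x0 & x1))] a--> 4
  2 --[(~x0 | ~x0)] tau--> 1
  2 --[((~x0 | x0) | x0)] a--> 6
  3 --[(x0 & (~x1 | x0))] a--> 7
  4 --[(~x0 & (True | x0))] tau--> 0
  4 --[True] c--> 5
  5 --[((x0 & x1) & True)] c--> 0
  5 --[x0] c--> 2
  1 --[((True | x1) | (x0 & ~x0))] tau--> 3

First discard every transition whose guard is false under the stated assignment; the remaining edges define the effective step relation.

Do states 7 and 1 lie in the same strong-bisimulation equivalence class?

Answer: BISIMILAR

Analysis:
Refine partition for ~:
  P[0] = {{0,1,2,3,4,5,6,7}}
  P[1] = {{0},{1,7},{2},{3},{4},{5},{6}}
stable after 2 split(s): 7 block(s)
7∈{1,7}, 1∈{1,7}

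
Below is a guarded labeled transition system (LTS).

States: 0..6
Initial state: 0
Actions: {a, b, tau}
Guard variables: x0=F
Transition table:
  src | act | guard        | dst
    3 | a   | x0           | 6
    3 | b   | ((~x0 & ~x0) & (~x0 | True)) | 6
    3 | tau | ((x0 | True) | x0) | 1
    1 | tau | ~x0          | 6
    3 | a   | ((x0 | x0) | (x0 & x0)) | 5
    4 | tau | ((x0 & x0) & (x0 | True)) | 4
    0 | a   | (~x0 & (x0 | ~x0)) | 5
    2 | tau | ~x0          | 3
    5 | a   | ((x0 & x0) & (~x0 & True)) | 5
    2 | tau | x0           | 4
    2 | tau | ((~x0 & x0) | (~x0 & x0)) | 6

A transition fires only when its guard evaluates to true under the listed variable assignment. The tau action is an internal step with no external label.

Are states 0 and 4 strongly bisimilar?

Answer: NOT BISIMILAR

Trace:
Compute ~ classes (split until stable):
  round 0: {{0,1,2,3,4,5,6}}
  round 1: {{0},{1,2},{3},{4,5,6}}
  round 2: {{0},{1},{2},{3},{4,5,6}}
stable after 3 split(s): 5 block(s)
0∈{0}, 4∈{4,5,6}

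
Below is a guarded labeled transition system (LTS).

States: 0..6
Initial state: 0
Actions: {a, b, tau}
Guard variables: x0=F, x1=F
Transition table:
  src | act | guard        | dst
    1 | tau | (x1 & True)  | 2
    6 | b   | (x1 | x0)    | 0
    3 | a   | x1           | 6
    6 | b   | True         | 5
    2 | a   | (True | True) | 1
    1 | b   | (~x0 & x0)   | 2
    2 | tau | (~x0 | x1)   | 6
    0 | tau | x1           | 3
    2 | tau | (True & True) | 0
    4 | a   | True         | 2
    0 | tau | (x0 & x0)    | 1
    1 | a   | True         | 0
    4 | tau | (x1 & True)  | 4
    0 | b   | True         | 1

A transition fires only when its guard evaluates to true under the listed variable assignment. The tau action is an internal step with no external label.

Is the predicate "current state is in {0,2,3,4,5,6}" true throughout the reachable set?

Answer: INVARIANT VIOLATED at state 1

Trace:
Allowed set {0,2,3,4,5,6}
Reachable = {0,1}
  0: ✓
  1: VIOLATES
witness against invariant: b → 1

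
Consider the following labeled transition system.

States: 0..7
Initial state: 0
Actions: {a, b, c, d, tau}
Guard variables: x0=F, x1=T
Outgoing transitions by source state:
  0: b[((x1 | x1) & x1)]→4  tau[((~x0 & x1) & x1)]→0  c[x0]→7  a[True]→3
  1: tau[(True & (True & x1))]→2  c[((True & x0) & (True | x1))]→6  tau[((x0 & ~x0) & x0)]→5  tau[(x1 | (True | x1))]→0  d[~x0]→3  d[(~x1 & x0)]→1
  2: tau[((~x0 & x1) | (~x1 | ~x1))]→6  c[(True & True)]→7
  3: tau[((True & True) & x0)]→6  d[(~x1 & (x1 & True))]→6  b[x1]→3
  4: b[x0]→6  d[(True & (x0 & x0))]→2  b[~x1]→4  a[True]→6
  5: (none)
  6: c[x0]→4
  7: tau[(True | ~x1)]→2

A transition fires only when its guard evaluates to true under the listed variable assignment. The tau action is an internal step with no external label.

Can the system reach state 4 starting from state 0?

Answer: REACHABLE

Trace:
Guard filter leaves 11 enabled edge(s).
L0 = {0}
L1 = {3,4}  total {0,3,4}
L2 = {6}  total {0,3,4,6}
Reach set: {0,3,4,6}
witness 4: b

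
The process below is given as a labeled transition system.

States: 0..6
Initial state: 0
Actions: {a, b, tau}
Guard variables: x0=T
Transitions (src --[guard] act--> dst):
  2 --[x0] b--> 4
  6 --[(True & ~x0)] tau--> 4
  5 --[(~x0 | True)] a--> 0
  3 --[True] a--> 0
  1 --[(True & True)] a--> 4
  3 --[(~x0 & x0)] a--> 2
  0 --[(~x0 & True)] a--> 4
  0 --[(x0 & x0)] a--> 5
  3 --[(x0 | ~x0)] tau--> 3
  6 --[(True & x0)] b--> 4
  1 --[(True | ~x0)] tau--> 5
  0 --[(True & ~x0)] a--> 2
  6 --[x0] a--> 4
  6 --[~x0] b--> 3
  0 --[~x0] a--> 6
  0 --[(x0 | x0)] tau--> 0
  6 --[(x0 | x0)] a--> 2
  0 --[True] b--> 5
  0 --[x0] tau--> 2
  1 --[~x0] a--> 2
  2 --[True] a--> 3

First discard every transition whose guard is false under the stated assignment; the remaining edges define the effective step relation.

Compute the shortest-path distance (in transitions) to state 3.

Answer: 2

Working:
BFS to 3:
  Layer 0: {0}
  Layer 1: {2,5}
  Layer 2: {3,4}
depth(3)=2, e.g. tau·a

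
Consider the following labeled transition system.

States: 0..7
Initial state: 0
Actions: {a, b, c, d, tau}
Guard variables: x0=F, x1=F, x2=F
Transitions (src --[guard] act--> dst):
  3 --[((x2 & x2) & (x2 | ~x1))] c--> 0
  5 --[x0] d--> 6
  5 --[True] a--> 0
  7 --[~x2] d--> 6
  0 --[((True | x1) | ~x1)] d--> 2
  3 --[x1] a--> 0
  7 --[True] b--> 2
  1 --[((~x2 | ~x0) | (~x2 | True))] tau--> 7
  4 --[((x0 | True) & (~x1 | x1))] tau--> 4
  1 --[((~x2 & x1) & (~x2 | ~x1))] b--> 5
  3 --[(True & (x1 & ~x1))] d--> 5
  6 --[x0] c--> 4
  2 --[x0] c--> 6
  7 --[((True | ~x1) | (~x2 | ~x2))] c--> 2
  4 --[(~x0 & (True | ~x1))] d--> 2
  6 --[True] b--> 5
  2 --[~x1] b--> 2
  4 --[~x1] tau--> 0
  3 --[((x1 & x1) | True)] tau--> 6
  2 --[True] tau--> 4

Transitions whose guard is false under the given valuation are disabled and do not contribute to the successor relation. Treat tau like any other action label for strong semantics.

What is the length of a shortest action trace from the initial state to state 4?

Breadth-first toward 4:
  Layer 0: {0}
  Layer 1: {2}
  Layer 2: {4}
4 enters at depth 2; path d·tau

Answer: 2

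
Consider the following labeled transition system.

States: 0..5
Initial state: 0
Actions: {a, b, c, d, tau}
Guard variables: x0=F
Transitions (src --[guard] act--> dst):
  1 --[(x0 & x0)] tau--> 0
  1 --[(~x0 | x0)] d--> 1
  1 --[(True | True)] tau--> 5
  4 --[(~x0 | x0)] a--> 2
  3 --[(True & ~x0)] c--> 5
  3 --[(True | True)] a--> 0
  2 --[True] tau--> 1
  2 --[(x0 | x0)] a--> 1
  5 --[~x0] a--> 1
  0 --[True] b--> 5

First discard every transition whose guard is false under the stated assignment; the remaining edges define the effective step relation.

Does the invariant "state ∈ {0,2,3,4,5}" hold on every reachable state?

Answer: INVARIANT VIOLATED at state 1

Trace:
Safe = {0,2,3,4,5}
Reachable = {0,1,5}
  0: ok
  1: VIOLATES
  5: ok
witness against invariant: b·a → 1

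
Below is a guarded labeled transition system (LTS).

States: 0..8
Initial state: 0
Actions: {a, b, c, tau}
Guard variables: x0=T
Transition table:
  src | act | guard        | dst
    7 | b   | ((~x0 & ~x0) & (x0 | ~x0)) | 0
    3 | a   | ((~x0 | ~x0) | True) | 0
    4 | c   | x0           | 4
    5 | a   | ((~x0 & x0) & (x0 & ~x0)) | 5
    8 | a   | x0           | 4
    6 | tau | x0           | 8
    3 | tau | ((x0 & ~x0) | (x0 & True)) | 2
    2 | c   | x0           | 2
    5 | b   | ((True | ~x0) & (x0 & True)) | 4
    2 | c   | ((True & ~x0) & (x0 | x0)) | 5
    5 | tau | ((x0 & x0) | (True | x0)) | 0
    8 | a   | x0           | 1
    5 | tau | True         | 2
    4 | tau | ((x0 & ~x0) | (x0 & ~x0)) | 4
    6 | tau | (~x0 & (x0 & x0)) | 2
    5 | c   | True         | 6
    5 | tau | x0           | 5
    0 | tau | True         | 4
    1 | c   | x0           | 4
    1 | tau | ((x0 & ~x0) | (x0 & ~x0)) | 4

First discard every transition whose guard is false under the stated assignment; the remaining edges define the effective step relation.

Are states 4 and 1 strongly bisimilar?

Answer: BISIMILAR

Trace:
Compute ~ classes (split until stable):
  P[0] = {{0,1,2,3,4,5,6,7,8}}
  P[1] = {{0,6},{1,2,4},{3},{5},{7},{8}}
  P[2] = {{0},{1,2,4},{3},{5},{6},{7},{8}}
stable after 3 split(s): 7 block(s)
[4]={1,2,4}  [1]={1,2,4}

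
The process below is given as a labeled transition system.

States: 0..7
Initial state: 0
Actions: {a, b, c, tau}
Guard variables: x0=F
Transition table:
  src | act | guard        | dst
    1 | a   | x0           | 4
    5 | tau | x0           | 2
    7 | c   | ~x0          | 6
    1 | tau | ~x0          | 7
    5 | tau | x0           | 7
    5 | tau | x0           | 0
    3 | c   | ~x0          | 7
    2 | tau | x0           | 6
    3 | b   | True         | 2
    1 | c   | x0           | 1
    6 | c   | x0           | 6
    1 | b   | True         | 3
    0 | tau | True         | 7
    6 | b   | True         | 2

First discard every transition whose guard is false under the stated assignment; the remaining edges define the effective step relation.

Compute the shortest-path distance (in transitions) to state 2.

BFS to 2:
  Layer 0: {0}
  Layer 1: {7}
  Layer 2: {6}
  Layer 3: {2}
2 enters at depth 3; path tau·c·b

Answer: 3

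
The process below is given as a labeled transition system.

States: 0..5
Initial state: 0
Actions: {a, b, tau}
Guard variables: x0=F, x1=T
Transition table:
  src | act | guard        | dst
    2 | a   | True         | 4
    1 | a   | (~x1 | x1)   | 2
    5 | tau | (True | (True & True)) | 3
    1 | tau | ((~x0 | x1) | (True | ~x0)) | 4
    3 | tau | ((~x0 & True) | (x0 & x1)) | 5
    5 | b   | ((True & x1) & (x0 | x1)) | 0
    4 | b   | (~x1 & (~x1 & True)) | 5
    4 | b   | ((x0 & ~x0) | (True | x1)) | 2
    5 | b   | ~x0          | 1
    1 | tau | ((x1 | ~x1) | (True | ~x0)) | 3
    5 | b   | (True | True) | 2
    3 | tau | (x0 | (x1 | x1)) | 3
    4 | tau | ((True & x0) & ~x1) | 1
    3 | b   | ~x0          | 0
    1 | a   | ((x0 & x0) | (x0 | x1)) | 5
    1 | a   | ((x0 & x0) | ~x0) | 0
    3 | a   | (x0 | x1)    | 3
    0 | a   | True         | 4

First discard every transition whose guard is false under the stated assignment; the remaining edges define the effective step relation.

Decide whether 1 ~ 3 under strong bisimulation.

Refine partition for ~:
  round 0: {{0,1,2,3,4,5}}
  round 1: {{0,2},{1},{3},{4},{5}}
stable after 2 split(s): 5 block(s)
class of 1: {1}; class of 3: {3}

Answer: NOT BISIMILAR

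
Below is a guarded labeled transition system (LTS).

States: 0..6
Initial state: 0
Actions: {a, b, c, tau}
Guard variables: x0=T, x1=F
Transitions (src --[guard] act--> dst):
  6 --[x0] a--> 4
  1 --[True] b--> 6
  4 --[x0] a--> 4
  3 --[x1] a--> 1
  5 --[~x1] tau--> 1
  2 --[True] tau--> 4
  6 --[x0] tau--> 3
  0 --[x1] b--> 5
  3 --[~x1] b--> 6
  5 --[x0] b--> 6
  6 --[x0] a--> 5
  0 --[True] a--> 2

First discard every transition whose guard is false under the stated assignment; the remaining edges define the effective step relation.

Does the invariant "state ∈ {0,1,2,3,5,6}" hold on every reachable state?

Allowed set {0,1,2,3,5,6}
R = {0,2,4}
  0: safe
  2: safe
  4: outside
witness against invariant: a·tau → 4

Answer: INVARIANT VIOLATED at state 4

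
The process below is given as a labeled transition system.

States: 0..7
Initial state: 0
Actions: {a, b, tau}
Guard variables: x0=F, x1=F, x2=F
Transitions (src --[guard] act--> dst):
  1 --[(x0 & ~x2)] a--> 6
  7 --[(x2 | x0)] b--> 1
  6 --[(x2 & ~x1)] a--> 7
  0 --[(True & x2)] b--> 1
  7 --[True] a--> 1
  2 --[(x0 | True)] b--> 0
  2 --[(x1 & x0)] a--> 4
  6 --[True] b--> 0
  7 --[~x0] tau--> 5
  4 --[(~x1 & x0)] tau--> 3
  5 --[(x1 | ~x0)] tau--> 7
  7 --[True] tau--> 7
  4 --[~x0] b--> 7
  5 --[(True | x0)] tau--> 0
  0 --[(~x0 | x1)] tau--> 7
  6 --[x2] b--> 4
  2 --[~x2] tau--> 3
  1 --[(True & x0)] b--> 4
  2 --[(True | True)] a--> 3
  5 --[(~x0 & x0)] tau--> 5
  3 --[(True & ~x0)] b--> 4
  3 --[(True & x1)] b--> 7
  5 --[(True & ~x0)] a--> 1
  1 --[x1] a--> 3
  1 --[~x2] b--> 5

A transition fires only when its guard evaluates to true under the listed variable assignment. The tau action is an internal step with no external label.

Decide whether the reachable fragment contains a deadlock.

R = {0,1,5,7}
  0: tau→7  [1 out]
  1: b→5  [1 out]
  5: a→1  tau→0  tau→7  [3 out]
  7: a→1  tau→5  tau→7  [3 out]

Answer: DEADLOCK-FREE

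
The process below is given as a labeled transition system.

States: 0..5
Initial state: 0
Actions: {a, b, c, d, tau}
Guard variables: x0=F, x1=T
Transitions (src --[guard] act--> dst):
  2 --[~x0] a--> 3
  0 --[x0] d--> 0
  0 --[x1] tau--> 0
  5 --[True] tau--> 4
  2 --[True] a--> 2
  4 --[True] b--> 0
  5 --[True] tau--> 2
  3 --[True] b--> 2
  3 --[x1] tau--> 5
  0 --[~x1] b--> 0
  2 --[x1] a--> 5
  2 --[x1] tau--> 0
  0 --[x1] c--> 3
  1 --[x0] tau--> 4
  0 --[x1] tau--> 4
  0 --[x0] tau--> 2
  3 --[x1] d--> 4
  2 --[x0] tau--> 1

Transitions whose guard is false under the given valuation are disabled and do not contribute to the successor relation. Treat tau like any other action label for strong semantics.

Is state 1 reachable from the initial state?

Answer: UNREACHABLE

Analysis:
Guard filter leaves 13 enabled edge(s).
L0 = {0}
L1 = {3,4}  now seen {0,3,4}
L2 = {2,5}  now seen {0,2,3,4,5}
Reachable = {0,2,3,4,5}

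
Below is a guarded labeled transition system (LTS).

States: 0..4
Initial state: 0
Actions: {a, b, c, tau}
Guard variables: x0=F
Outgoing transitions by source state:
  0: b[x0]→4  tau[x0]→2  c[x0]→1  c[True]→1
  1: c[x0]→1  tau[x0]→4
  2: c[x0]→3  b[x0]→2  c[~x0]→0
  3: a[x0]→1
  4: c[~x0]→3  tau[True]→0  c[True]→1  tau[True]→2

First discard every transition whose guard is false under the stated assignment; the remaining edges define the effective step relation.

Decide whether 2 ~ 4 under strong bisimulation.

Compute ~ classes (split until stable):
  π0 = {{0,1,2,3,4}}
  π1 = {{0,2},{1,3},{4}}
  π2 = {{0},{1,3},{2},{4}}
Fixed point at round 3; 4 class(es).
class of 2: {2}; class of 4: {4}

Answer: NOT BISIMILAR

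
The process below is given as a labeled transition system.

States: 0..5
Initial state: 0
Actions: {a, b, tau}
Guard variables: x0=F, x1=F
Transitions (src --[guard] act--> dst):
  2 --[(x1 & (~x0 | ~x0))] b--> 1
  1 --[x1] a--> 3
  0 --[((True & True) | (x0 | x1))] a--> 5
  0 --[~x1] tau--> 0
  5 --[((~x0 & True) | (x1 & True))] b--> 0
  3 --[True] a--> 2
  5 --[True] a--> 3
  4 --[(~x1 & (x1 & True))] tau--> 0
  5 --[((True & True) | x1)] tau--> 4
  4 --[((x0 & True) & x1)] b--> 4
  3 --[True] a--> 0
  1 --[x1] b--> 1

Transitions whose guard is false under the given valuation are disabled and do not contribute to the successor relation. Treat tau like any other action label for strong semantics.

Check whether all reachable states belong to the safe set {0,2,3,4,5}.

Safe = {0,2,3,4,5}
R = {0,2,3,4,5}
  0: ✓
  2: ✓
  3: ✓
  4: ✓
  5: ✓

Answer: INVARIANT HOLDS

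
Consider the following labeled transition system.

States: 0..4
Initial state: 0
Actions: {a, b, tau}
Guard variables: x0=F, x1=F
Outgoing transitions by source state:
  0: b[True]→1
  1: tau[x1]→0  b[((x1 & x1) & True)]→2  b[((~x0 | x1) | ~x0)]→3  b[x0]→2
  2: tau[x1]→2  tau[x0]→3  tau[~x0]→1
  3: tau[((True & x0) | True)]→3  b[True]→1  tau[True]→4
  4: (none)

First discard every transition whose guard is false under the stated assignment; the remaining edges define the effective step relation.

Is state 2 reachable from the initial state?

After dropping false guards: 6 live edges.
L0 = {0}
L1 = {1}  total {0,1}
L2 = {3}  total {0,1,3}
L3 = {4}  total {0,1,3,4}
R = {0,1,3,4}

Answer: UNREACHABLE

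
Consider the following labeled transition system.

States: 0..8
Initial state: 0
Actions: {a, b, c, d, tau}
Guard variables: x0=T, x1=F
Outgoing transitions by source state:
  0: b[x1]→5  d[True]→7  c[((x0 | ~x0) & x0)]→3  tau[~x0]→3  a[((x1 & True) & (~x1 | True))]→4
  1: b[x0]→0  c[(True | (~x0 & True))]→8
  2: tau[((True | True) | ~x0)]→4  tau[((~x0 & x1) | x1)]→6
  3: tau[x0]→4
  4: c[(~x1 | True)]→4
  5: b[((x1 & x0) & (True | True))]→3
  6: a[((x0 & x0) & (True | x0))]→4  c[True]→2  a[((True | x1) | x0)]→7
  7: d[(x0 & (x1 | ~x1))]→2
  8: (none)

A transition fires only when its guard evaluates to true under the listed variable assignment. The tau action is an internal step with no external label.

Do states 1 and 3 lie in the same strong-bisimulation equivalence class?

Answer: NOT BISIMILAR

Working:
Refine partition for ~:
  π0 = {{0,1,2,3,4,5,6,7,8}}
  π1 = {{0},{1},{2,3},{4},{5,8},{6},{7}}
stable after 2 split(s): 7 block(s)
1∈{1}, 3∈{2,3}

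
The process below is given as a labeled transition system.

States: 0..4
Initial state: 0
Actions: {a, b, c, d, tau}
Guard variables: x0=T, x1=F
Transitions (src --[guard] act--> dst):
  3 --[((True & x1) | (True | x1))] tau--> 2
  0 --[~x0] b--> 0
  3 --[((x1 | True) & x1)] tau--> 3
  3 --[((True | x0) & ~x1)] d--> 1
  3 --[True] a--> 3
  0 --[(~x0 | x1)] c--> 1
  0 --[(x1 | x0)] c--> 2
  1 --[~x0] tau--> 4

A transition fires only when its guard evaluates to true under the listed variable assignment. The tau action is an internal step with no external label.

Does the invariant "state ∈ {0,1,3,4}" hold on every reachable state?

Safe = {0,1,3,4}
Reach set: {0,2}
  0: ✓
  2: VIOLATES
witness against invariant: c → 2

Answer: INVARIANT VIOLATED at state 2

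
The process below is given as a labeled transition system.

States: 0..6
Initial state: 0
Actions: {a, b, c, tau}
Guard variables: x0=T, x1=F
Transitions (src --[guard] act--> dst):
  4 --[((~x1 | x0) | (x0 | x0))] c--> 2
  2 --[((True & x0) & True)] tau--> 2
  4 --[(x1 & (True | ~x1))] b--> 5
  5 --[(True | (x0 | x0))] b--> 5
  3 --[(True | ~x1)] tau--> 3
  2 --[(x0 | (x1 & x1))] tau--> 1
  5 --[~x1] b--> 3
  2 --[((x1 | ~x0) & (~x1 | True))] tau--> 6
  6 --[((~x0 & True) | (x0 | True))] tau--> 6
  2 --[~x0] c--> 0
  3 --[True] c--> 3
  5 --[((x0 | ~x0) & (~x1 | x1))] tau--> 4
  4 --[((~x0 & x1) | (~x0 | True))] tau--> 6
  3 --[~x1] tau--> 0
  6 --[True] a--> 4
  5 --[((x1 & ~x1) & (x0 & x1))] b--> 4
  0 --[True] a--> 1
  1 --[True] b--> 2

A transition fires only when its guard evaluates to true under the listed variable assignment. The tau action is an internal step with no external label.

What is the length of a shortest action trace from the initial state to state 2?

Answer: 2

Trace:
Breadth-first toward 2:
  L0 = {0}
  L1 = {1}
  L2 = {2}
first hit 2 at d=2 via a·b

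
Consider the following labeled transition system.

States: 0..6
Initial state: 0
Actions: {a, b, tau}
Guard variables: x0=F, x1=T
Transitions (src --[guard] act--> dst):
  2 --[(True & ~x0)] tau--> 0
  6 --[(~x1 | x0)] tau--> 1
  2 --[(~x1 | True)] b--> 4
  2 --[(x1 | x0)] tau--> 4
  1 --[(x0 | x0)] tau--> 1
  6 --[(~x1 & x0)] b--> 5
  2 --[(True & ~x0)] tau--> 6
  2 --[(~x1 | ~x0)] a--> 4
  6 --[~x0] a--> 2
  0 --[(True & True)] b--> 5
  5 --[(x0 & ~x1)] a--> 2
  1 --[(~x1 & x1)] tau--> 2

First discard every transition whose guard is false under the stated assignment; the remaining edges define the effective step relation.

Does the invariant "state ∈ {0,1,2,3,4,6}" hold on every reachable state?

Answer: INVARIANT VIOLATED at state 5

Analysis:
Safe = {0,1,2,3,4,6}
Reachable = {0,5}
  0: ✓
  5: VIOLATES
reach 5 via b — violates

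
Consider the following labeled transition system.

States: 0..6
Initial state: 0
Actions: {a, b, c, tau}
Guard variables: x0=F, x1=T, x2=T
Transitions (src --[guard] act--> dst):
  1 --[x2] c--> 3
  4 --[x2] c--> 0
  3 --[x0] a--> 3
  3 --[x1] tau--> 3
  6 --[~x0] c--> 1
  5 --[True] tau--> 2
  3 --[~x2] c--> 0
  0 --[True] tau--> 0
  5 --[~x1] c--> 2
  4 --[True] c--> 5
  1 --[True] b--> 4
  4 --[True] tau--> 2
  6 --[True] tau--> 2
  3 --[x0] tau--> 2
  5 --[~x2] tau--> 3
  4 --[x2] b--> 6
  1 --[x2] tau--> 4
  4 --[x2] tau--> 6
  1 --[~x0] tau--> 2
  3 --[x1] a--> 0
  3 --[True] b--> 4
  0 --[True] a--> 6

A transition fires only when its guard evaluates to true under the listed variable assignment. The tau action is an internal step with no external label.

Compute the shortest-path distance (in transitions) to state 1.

BFS to 1:
  L0 = {0}
  L1 = {6}
  L2 = {1,2}
first hit 1 at d=2 via a·c

Answer: 2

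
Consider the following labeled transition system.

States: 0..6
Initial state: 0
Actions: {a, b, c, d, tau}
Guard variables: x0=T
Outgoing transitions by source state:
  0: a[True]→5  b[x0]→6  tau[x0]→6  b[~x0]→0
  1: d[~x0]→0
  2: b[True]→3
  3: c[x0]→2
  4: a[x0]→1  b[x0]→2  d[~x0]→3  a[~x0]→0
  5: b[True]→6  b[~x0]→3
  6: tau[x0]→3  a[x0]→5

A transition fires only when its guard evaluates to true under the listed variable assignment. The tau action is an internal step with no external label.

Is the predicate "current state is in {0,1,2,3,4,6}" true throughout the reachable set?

Answer: INVARIANT VIOLATED at state 5

Analysis:
Inv-set: {0,1,2,3,4,6}
Reachable = {0,2,3,5,6}
  0: safe
  2: safe
  3: safe
  5: outside
  6: safe
reach 5 via a — violates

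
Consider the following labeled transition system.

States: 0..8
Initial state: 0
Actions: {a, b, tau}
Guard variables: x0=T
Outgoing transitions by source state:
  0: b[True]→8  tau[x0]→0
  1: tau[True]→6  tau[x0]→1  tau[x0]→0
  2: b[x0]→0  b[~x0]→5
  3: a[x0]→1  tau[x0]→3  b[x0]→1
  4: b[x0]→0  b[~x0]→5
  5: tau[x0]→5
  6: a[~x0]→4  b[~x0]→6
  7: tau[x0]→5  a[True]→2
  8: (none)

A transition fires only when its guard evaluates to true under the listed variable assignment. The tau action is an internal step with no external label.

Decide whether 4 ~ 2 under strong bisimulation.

Answer: BISIMILAR

Trace:
Bisimulation quotient by refinement:
  π0 = {{0,1,2,3,4,5,6,7,8}}
  π1 = {{0},{1,5},{2,4},{3},{6,8},{7}}
  π2 = {{0},{1},{2,4},{3},{5},{6,8},{7}}
stable after 3 split(s): 7 block(s)
[4]={2,4}  [2]={2,4}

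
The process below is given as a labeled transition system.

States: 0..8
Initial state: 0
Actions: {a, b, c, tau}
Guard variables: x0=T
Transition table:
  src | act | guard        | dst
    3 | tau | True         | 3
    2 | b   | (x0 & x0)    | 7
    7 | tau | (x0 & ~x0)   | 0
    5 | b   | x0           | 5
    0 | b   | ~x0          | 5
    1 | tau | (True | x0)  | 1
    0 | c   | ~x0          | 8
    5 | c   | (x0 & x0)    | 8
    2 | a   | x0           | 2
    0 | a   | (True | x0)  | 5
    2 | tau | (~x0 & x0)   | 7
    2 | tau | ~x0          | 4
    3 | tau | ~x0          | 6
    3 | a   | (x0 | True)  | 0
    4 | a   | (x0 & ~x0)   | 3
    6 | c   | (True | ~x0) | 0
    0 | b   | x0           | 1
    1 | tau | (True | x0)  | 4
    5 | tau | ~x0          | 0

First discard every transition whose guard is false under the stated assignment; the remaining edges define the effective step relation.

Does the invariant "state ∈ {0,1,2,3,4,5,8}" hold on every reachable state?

Allowed set {0,1,2,3,4,5,8}
Reach set: {0,1,4,5,8}
  0: ok
  1: ok
  4: ok
  5: ok
  8: ok

Answer: INVARIANT HOLDS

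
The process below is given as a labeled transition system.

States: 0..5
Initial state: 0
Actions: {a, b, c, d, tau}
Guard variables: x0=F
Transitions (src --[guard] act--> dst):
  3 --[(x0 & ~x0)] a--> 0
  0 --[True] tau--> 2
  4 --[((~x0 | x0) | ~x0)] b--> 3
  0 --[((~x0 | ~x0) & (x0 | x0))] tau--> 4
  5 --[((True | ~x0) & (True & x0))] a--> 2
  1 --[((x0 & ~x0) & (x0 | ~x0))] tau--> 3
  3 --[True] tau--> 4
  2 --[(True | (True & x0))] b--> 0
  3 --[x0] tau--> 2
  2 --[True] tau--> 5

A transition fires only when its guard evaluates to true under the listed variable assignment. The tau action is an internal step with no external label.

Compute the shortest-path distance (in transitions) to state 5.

Layered search for 5:
  Layer 0: {0}
  Layer 1: {2}
  Layer 2: {5}
first hit 5 at d=2 via tau·tau

Answer: 2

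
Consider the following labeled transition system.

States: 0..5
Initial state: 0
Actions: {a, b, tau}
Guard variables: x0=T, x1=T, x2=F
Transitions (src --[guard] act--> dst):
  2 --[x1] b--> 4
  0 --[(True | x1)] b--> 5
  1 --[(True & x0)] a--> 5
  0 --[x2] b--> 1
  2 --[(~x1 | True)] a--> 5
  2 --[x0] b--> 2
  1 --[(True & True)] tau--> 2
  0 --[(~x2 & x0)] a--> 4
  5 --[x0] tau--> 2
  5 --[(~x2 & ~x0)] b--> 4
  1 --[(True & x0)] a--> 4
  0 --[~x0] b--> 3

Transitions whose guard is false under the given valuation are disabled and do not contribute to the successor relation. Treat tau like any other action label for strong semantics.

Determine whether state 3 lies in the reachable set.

9 transition(s) survive guard evaluation.
depth 0: {0}
depth 1: {4,5}  cumulative {0,4,5}
depth 2: {2}  cumulative {0,2,4,5}
R = {0,2,4,5}

Answer: UNREACHABLE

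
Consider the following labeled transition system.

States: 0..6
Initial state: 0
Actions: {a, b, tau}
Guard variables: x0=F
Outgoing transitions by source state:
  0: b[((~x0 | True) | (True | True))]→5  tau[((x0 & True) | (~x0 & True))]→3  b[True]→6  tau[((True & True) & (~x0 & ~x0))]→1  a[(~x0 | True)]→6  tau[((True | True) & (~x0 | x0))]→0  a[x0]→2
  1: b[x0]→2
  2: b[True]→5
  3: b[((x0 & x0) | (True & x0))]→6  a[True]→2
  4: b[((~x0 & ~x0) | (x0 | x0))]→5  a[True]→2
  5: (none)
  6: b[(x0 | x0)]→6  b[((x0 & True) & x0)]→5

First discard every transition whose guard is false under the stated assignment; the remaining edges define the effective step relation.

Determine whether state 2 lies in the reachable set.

Answer: REACHABLE

Trace:
Guard filter leaves 10 enabled edge(s).
L0 = {0}
L1 = {1,3,5,6}  now seen {0,1,3,5,6}
L2 = {2}  now seen {0,1,2,3,5,6}
Reach set: {0,1,2,3,5,6}
witness 2: tau·a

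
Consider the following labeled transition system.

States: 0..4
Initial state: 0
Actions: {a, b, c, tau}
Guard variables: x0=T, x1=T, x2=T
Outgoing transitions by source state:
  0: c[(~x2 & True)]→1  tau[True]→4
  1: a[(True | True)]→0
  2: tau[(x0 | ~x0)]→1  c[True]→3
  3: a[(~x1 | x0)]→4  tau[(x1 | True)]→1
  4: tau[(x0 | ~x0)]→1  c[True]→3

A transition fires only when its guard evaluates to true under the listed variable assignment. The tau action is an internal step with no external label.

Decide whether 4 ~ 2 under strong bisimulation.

Answer: BISIMILAR

Trace:
Compute ~ classes (split until stable):
  π0 = {{0,1,2,3,4}}
  π1 = {{0},{1},{2,4},{3}}
stable after 2 split(s): 4 block(s)
[4]={2,4}  [2]={2,4}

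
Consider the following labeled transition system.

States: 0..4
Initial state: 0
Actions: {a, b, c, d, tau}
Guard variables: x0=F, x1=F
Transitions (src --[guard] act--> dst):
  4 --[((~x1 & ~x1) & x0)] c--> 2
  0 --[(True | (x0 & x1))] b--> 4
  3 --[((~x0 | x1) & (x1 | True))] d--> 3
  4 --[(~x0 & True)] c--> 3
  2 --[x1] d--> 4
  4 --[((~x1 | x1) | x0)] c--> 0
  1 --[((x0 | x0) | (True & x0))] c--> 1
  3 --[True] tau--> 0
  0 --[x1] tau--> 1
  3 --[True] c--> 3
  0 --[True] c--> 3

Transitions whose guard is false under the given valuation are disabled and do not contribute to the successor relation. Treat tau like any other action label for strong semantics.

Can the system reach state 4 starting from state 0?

Answer: REACHABLE

Analysis:
Guard filter leaves 7 enabled edge(s).
L0 = {0}
L1 = {3,4}  cumulative {0,3,4}
Reach set: {0,3,4}
Path to 4: b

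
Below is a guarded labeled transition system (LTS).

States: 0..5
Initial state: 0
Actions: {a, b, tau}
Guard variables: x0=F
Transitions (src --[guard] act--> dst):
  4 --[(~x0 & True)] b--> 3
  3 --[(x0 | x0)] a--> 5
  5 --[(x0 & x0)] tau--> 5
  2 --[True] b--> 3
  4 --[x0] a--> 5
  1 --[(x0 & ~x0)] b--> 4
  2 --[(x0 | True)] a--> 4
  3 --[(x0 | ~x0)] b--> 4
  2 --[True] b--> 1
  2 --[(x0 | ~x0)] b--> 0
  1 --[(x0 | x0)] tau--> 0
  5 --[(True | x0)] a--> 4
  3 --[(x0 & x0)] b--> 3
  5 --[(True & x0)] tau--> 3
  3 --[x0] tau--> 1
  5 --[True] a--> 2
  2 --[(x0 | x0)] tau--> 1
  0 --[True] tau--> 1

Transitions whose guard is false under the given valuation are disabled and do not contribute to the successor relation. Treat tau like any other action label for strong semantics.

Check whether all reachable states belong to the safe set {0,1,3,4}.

Inv-set: {0,1,3,4}
Reach set: {0,1}
  0: ✓
  1: ✓

Answer: INVARIANT HOLDS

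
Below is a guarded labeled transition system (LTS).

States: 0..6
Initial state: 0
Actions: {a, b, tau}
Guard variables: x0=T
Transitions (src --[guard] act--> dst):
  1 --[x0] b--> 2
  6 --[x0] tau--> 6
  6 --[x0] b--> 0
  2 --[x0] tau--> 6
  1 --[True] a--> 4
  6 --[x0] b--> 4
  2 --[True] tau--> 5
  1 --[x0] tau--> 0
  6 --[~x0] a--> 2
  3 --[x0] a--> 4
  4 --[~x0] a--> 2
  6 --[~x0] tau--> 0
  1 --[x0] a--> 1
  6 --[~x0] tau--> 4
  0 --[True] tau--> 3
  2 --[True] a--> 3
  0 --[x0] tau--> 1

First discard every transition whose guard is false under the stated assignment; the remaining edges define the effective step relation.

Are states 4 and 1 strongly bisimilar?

Bisimulation quotient by refinement:
  round 0: {{0,1,2,3,4,5,6}}
  round 1: {{0},{1},{2},{3},{4,5},{6}}
6 equivalence class(es) (converged in 2)
class of 4: {4,5}; class of 1: {1}

Answer: NOT BISIMILAR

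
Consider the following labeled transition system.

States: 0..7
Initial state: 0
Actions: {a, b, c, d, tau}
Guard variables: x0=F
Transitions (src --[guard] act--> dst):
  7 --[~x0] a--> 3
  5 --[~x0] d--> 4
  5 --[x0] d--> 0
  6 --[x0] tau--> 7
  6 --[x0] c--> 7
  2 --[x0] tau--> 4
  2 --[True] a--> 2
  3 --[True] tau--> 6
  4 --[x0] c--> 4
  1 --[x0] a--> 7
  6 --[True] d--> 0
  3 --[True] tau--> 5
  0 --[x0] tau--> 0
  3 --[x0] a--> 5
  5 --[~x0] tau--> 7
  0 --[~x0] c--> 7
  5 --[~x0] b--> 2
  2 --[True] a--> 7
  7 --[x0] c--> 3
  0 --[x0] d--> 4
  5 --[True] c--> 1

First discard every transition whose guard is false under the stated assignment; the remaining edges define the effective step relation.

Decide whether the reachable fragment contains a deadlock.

Reachable = {0,1,2,3,4,5,6,7}
  0: c→7  [1 out]
  1: ∅  [no exit]
  2: a→2  a→7  [2 out]
  3: tau→5  tau→6  [2 out]
  4: ∅  [no exit]
  5: b→2  c→1  d→4  tau→7  [4 out]
  6: d→0  [1 out]
  7: a→3  [1 out]
trace reaching 1: c·a·tau·c

Answer: DEADLOCK at state 1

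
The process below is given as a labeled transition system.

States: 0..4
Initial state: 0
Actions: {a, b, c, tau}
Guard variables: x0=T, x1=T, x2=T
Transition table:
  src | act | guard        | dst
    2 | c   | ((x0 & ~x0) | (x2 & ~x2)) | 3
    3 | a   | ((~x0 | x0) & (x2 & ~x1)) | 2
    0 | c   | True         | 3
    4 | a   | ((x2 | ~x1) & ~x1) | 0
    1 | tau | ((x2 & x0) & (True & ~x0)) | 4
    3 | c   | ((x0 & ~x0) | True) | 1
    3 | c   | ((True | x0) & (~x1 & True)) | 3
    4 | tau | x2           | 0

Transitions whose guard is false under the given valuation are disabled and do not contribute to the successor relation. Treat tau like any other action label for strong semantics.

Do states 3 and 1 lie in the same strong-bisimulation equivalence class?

Answer: NOT BISIMILAR

Trace:
Refine partition for ~:
  P[0] = {{0,1,2,3,4}}
  P[1] = {{0,3},{1,2},{4}}
  P[2] = {{0},{1,2},{3},{4}}
stable after 3 split(s): 4 block(s)
3∈{3}, 1∈{1,2}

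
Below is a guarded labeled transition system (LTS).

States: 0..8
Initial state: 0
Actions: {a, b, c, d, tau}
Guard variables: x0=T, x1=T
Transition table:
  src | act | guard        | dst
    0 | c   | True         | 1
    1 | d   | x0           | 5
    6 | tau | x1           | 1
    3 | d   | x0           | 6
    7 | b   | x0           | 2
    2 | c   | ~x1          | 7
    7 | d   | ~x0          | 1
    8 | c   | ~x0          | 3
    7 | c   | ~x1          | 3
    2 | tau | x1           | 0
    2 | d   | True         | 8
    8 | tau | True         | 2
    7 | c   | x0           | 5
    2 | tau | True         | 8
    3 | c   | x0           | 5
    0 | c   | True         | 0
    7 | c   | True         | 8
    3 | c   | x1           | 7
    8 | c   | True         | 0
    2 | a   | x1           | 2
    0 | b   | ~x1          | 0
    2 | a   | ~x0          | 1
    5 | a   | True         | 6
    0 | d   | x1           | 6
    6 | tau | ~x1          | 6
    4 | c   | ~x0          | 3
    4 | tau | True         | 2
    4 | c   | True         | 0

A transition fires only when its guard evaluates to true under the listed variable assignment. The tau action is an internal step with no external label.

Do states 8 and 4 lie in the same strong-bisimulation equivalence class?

Refine partition for ~:
  P[0] = {{0,1,2,3,4,5,6,7,8}}
  P[1] = {{0,3},{1},{2},{4,8},{5},{6},{7}}
  P[2] = {{0},{1},{2},{3},{4,8},{5},{6},{7}}
stable after 3 split(s): 8 block(s)
[8]={4,8}  [4]={4,8}

Answer: BISIMILAR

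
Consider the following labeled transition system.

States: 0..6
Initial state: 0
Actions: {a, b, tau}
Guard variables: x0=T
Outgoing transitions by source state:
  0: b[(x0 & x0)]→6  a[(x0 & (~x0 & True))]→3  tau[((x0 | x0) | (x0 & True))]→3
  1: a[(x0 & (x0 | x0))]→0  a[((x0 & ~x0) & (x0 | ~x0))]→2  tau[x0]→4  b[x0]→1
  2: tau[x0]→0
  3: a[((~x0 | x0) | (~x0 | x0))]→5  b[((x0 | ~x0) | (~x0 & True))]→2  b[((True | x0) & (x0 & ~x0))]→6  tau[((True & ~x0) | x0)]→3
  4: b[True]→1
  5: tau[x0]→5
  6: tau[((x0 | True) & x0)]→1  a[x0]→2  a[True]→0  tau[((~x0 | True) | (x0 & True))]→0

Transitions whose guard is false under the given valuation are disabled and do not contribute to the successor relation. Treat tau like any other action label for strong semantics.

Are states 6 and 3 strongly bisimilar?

Bisimulation quotient by refinement:
  P[0] = {{0,1,2,3,4,5,6}}
  P[1] = {{0},{1,3},{2,5},{4},{6}}
  P[2] = {{0},{1},{2},{3},{4},{5},{6}}
stable after 3 split(s): 7 block(s)
6∈{6}, 3∈{3}

Answer: NOT BISIMILAR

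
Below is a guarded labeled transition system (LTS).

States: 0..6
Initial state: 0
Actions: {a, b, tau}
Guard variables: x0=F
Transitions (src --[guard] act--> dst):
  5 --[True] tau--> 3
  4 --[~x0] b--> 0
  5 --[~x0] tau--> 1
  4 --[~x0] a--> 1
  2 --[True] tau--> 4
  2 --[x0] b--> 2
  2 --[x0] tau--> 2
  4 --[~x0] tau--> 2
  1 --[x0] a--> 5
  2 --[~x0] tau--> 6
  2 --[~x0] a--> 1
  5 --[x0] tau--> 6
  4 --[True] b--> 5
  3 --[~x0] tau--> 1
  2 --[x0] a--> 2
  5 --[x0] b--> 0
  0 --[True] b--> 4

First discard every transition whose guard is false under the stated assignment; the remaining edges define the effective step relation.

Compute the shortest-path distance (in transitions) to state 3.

Answer: 3

Trace:
Layered search for 3:
  depth 0: {0}
  depth 1: {4}
  depth 2: {1,2,5}
  depth 3: {3,6}
depth(3)=3, e.g. b·b·tau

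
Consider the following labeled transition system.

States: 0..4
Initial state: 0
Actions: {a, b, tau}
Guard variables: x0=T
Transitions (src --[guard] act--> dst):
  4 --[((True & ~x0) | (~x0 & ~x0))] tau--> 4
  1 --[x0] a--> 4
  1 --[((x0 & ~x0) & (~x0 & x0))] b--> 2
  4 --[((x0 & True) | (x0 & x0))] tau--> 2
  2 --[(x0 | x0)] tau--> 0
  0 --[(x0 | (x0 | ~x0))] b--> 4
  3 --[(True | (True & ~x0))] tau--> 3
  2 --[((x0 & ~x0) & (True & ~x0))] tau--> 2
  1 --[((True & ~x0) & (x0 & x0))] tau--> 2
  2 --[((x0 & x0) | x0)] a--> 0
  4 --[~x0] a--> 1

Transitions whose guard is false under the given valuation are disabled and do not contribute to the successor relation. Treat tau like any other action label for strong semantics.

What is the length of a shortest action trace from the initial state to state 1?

Breadth-first toward 1:
  depth 0: {0}
  depth 1: {4}
  depth 2: {2}
1 never appears.

Answer: UNREACHABLE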